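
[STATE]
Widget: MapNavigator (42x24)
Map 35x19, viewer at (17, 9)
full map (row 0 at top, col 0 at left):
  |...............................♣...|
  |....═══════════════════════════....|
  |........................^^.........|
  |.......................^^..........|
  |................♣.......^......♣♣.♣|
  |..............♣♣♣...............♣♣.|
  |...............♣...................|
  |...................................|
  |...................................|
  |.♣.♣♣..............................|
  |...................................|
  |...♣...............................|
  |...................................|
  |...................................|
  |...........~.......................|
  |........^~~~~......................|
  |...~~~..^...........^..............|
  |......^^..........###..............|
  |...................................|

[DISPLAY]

                                          
                                          
                                          
    ...............................♣...   
    ....═══════════════════════════....   
    ........................^^.........   
    .......................^^..........   
    ................♣.......^......♣♣.♣   
    ..............♣♣♣...............♣♣.   
    ...............♣...................   
    ...................................   
    ...................................   
    .♣.♣♣............@.................   
    ...................................   
    ...♣...............................   
    ...................................   
    ...................................   
    ...........~.......................   
    ........^~~~~......................   
    ...~~~..^...........^..............   
    ......^^..........###..............   
    ...................................   
                                          
                                          


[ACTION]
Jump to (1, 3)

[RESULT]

                                          
                                          
                                          
                                          
                                          
                                          
                                          
                                          
                                          
                    ......................
                    ....══════════════════
                    ......................
                    .@....................
                    ................♣.....
                    ..............♣♣♣.....
                    ...............♣......
                    ......................
                    ......................
                    .♣.♣♣.................
                    ......................
                    ...♣..................
                    ......................
                    ......................
                    ...........~..........


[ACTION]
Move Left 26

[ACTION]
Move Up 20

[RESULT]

                                          
                                          
                                          
                                          
                                          
                                          
                                          
                                          
                                          
                                          
                                          
                                          
                     @....................
                     ....═════════════════
                     .....................
                     .....................
                     ................♣....
                     ..............♣♣♣....
                     ...............♣.....
                     .....................
                     .....................
                     .♣.♣♣................
                     .....................
                     ...♣.................


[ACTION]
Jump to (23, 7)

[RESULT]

                                          
                                          
                                          
                                          
                                          
.............................♣...         
..═══════════════════════════....         
......................^^.........         
.....................^^..........         
..............♣.......^......♣♣.♣         
............♣♣♣...............♣♣.         
.............♣...................         
.....................@...........         
.................................         
.♣♣..............................         
.................................         
.♣...............................         
.................................         
.................................         
.........~.......................         
......^~~~~......................         
.~~~..^...........^..............         
....^^..........###..............         
.................................         


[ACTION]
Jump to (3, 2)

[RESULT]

                                          
                                          
                                          
                                          
                                          
                                          
                                          
                                          
                                          
                                          
                  ........................
                  ....════════════════════
                  ...@....................
                  .......................^
                  ................♣.......
                  ..............♣♣♣.......
                  ...............♣........
                  ........................
                  ........................
                  .♣.♣♣...................
                  ........................
                  ...♣....................
                  ........................
                  ........................


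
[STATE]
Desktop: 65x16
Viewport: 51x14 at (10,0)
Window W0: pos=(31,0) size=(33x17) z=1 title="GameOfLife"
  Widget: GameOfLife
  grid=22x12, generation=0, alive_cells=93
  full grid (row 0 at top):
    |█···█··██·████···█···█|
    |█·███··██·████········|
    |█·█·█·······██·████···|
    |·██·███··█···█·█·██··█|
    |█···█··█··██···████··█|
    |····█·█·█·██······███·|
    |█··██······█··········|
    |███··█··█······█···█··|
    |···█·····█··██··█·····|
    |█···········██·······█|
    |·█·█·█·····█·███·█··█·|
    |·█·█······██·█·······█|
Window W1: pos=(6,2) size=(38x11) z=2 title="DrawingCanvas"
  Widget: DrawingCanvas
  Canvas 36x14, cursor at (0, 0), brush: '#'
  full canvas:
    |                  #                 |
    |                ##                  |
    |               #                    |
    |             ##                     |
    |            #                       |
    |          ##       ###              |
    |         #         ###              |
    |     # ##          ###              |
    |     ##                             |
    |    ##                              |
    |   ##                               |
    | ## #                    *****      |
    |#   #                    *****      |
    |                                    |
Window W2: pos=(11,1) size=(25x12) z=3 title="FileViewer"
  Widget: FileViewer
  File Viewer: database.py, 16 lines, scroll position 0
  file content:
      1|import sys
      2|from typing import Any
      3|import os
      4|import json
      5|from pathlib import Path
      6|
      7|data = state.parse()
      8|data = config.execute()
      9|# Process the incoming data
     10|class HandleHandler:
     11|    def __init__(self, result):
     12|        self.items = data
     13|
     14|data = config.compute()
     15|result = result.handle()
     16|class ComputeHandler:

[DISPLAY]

                     ┏━━━━━━━━━━━━━━━━━━━━━━━━━━━━━
 ┏━━━━━━━━━━━━━━━━━━━━━━━┓eOfLife                  
━┃ FileViewer            ┃━━━━━━━┓─────────────────
a┠───────────────────────┨       ┃                 
─┃import sys            ▲┃───────┨██···█···█       
 ┃from typing import Any█┃       ┃██········       
 ┃import os             ░┃       ┃██·████···       
 ┃import json           ░┃       ┃·█·█·██··█       
 ┃from pathlib import Pa░┃       ┃···████··█       
 ┃                      ░┃       ┃······███·       
 ┃data = state.parse()  ░┃       ┃··········       
 ┃data = config.execute(▼┃       ┃···█···█··       
━┗━━━━━━━━━━━━━━━━━━━━━━━┛━━━━━━━┛██··█·····       
                     ┃█···········██·······█       


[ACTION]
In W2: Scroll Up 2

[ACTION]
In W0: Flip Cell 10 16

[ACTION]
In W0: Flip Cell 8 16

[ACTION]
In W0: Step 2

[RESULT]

                     ┏━━━━━━━━━━━━━━━━━━━━━━━━━━━━━
 ┏━━━━━━━━━━━━━━━━━━━━━━━┓eOfLife                  
━┃ FileViewer            ┃━━━━━━━┓─────────────────
a┠───────────────────────┨       ┃                 
─┃import sys            ▲┃───────┨··········       
 ┃from typing import Any█┃       ┃··········       
 ┃import os             ░┃       ┃······██··       
 ┃import json           ░┃       ┃·█·█······       
 ┃from pathlib import Pa░┃       ┃··██··█···       
 ┃                      ░┃       ┃██·█·██·██       
 ┃data = state.parse()  ░┃       ┃█····██·█·       
 ┃data = config.execute(▼┃       ┃█·········       
━┗━━━━━━━━━━━━━━━━━━━━━━━┛━━━━━━━┛████······       
                     ┃█·█·······██·█··█·····       


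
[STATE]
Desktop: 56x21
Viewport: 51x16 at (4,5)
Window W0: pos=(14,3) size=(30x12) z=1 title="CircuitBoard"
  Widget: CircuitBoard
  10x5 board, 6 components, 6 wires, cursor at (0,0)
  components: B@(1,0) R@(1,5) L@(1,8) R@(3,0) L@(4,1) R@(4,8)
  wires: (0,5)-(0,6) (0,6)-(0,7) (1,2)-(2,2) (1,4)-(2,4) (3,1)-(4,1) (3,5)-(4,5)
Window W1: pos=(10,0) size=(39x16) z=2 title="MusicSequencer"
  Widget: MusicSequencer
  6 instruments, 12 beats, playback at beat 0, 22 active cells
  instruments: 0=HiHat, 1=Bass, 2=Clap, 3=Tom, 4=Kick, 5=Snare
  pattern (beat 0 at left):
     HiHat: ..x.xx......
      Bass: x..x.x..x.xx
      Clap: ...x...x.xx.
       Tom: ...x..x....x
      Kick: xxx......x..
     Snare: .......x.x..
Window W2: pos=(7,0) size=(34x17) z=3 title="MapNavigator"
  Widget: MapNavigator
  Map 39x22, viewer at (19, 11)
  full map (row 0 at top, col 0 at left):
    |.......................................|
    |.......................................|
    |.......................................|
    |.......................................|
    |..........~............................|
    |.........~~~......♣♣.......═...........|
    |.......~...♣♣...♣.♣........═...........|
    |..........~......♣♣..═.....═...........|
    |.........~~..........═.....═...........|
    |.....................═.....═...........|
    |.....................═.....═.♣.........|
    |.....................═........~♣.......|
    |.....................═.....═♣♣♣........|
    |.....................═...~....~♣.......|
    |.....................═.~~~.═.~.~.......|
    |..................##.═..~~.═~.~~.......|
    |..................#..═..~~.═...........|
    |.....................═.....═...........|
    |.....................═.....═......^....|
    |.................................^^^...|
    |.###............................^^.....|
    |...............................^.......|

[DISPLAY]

   ┃.......~......♣♣..═.....═.......┃       ┃      
   ┃......~~..........═.....═.......┃       ┃      
   ┃..................═.....═.......┃       ┃      
   ┃..................═.....═.♣.....┃       ┃      
   ┃................@.═........~♣...┃       ┃      
   ┃..................═.....═♣♣♣....┃       ┃      
   ┃..................═...~....~♣...┃       ┃      
   ┃..................═.~~~.═.~.~...┃       ┃      
   ┃...............##.═..~~.═~.~~...┃       ┃      
   ┃...............#..═..~~.═.......┃       ┃      
   ┃..................═.....═.......┃━━━━━━━┛      
   ┗━━━━━━━━━━━━━━━━━━━━━━━━━━━━━━━━┛              
                                                   
                                                   
                                                   
                                                   


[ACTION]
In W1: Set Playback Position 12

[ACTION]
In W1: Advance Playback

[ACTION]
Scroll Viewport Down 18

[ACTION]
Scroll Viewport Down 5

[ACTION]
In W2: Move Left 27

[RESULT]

   ┃                ..........~.....┃       ┃      
   ┃                .........~~.....┃       ┃      
   ┃                ................┃       ┃      
   ┃                ................┃       ┃      
   ┃                @...............┃       ┃      
   ┃                ................┃       ┃      
   ┃                ................┃       ┃      
   ┃                ................┃       ┃      
   ┃                ................┃       ┃      
   ┃                ................┃       ┃      
   ┃                ................┃━━━━━━━┛      
   ┗━━━━━━━━━━━━━━━━━━━━━━━━━━━━━━━━┛              
                                                   
                                                   
                                                   
                                                   


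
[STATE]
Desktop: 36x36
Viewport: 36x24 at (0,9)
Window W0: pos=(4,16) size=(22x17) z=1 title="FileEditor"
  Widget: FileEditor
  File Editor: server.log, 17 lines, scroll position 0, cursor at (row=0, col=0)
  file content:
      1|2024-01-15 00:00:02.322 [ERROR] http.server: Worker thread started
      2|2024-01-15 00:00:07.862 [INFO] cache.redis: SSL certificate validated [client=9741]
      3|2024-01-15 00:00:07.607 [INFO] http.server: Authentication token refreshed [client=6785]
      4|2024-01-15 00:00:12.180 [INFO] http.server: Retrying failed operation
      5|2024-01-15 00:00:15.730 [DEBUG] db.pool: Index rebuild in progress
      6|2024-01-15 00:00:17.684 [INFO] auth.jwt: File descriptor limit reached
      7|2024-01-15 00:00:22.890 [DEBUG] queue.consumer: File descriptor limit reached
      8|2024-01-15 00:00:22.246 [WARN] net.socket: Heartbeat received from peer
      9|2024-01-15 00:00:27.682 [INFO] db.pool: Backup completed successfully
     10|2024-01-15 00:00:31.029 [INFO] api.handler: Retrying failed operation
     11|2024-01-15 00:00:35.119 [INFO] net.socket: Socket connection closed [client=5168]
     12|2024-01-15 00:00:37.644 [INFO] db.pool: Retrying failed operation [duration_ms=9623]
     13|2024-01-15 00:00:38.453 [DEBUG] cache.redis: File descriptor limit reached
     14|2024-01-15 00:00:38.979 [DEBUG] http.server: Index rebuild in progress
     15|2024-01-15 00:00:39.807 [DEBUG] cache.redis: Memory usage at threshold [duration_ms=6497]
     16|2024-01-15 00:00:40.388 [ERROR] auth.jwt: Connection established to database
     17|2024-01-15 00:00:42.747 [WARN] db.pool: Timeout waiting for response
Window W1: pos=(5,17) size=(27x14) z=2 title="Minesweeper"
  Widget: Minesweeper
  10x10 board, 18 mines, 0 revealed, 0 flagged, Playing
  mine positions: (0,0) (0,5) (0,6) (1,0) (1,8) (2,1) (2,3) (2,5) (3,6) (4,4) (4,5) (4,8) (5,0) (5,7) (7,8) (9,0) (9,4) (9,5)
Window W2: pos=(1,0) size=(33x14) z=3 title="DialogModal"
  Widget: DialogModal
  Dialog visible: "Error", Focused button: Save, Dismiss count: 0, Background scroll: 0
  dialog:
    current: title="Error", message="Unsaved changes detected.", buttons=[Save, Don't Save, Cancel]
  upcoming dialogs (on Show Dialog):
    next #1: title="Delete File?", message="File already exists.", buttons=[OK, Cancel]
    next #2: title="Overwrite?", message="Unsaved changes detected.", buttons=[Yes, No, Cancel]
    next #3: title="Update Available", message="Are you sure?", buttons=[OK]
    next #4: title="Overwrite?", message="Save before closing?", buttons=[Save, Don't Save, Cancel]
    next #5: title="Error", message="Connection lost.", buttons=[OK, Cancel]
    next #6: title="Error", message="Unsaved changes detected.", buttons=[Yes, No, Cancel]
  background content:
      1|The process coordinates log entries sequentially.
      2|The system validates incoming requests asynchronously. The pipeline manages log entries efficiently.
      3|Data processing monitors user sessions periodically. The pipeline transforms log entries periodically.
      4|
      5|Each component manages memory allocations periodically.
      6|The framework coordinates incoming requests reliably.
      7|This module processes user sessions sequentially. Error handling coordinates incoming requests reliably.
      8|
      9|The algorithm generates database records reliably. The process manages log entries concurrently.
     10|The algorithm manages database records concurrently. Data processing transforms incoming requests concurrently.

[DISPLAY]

 ┃Th└─────────────────────────┘ss┃  
 ┃                               ┃  
 ┃The algorithm generates databas┃  
 ┃The algorithm manages database ┃  
 ┗━━━━━━━━━━━━━━━━━━━━━━━━━━━━━━━┛  
                                    
                                    
    ┏━━━━━━━━━━━━━━━━━━━━┓          
    ┃┏━━━━━━━━━━━━━━━━━━━━━━━━━┓    
    ┠┃ Minesweeper             ┃    
    ┃┠─────────────────────────┨    
    ┃┃■■■■■■■■■■               ┃    
    ┃┃■■■■■■■■■■               ┃    
    ┃┃■■■■■■■■■■               ┃    
    ┃┃■■■■■■■■■■               ┃    
    ┃┃■■■■■■■■■■               ┃    
    ┃┃■■■■■■■■■■               ┃    
    ┃┃■■■■■■■■■■               ┃    
    ┃┃■■■■■■■■■■               ┃    
    ┃┃■■■■■■■■■■               ┃    
    ┃┃■■■■■■■■■■               ┃    
    ┃┗━━━━━━━━━━━━━━━━━━━━━━━━━┛    
    ┃2024-01-15 00:00:38▼┃          
    ┗━━━━━━━━━━━━━━━━━━━━┛          


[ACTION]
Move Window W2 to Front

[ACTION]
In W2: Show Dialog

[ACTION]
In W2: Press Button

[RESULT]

 ┃This module processes user sess┃  
 ┃                               ┃  
 ┃The algorithm generates databas┃  
 ┃The algorithm manages database ┃  
 ┗━━━━━━━━━━━━━━━━━━━━━━━━━━━━━━━┛  
                                    
                                    
    ┏━━━━━━━━━━━━━━━━━━━━┓          
    ┃┏━━━━━━━━━━━━━━━━━━━━━━━━━┓    
    ┠┃ Minesweeper             ┃    
    ┃┠─────────────────────────┨    
    ┃┃■■■■■■■■■■               ┃    
    ┃┃■■■■■■■■■■               ┃    
    ┃┃■■■■■■■■■■               ┃    
    ┃┃■■■■■■■■■■               ┃    
    ┃┃■■■■■■■■■■               ┃    
    ┃┃■■■■■■■■■■               ┃    
    ┃┃■■■■■■■■■■               ┃    
    ┃┃■■■■■■■■■■               ┃    
    ┃┃■■■■■■■■■■               ┃    
    ┃┃■■■■■■■■■■               ┃    
    ┃┗━━━━━━━━━━━━━━━━━━━━━━━━━┛    
    ┃2024-01-15 00:00:38▼┃          
    ┗━━━━━━━━━━━━━━━━━━━━┛          


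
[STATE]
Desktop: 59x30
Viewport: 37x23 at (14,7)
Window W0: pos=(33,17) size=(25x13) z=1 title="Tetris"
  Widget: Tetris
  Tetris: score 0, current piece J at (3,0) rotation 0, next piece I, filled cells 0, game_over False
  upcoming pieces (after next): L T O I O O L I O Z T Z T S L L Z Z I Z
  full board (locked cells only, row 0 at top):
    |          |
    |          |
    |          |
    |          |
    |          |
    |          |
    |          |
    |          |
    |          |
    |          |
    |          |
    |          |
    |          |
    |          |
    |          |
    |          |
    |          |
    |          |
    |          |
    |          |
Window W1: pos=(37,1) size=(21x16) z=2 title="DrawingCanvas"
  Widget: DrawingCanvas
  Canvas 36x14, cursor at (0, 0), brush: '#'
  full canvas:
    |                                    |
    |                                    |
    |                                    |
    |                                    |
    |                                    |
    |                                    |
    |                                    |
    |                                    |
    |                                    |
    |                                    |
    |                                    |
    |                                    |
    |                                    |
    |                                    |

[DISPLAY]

                       ┃             
                       ┃             
                       ┃             
                       ┃             
                       ┃             
                       ┃             
                       ┃             
                       ┃             
                       ┃             
                       ┗━━━━━━━━━━━━━
                   ┏━━━━━━━━━━━━━━━━━
                   ┃ Tetris          
                   ┠─────────────────
                   ┃          │Next: 
                   ┃          │████  
                   ┃          │      
                   ┃          │      
                   ┃          │      
                   ┃          │      
                   ┃          │Score:
                   ┃          │0     
                   ┃          │      
                   ┗━━━━━━━━━━━━━━━━━


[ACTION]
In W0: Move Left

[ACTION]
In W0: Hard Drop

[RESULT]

                       ┃             
                       ┃             
                       ┃             
                       ┃             
                       ┃             
                       ┃             
                       ┃             
                       ┃             
                       ┃             
                       ┗━━━━━━━━━━━━━
                   ┏━━━━━━━━━━━━━━━━━
                   ┃ Tetris          
                   ┠─────────────────
                   ┃          │Next: 
                   ┃          │  ▒   
                   ┃          │▒▒▒   
                   ┃          │      
                   ┃          │      
                   ┃          │      
                   ┃          │Score:
                   ┃  █       │0     
                   ┃  ███     │      
                   ┗━━━━━━━━━━━━━━━━━


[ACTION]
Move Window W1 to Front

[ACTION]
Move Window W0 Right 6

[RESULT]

                       ┃             
                       ┃             
                       ┃             
                       ┃             
                       ┃             
                       ┃             
                       ┃             
                       ┃             
                       ┃             
                       ┗━━━━━━━━━━━━━
                    ┏━━━━━━━━━━━━━━━━
                    ┃ Tetris         
                    ┠────────────────
                    ┃          │Next:
                    ┃          │  ▒  
                    ┃          │▒▒▒  
                    ┃          │     
                    ┃          │     
                    ┃          │     
                    ┃          │Score
                    ┃  █       │0    
                    ┃  ███     │     
                    ┗━━━━━━━━━━━━━━━━


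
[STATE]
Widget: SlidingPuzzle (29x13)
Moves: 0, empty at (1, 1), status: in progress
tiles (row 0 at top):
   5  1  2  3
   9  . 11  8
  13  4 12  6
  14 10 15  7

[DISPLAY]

┌────┬────┬────┬────┐        
│  5 │  1 │  2 │  3 │        
├────┼────┼────┼────┤        
│  9 │    │ 11 │  8 │        
├────┼────┼────┼────┤        
│ 13 │  4 │ 12 │  6 │        
├────┼────┼────┼────┤        
│ 14 │ 10 │ 15 │  7 │        
└────┴────┴────┴────┘        
Moves: 0                     
                             
                             
                             


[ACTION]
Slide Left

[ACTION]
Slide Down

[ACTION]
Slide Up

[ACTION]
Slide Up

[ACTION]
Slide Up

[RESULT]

┌────┬────┬────┬────┐        
│  5 │  1 │  2 │  3 │        
├────┼────┼────┼────┤        
│  9 │ 11 │ 12 │  8 │        
├────┼────┼────┼────┤        
│ 13 │  4 │ 15 │  6 │        
├────┼────┼────┼────┤        
│ 14 │ 10 │    │  7 │        
└────┴────┴────┴────┘        
Moves: 5                     
                             
                             
                             


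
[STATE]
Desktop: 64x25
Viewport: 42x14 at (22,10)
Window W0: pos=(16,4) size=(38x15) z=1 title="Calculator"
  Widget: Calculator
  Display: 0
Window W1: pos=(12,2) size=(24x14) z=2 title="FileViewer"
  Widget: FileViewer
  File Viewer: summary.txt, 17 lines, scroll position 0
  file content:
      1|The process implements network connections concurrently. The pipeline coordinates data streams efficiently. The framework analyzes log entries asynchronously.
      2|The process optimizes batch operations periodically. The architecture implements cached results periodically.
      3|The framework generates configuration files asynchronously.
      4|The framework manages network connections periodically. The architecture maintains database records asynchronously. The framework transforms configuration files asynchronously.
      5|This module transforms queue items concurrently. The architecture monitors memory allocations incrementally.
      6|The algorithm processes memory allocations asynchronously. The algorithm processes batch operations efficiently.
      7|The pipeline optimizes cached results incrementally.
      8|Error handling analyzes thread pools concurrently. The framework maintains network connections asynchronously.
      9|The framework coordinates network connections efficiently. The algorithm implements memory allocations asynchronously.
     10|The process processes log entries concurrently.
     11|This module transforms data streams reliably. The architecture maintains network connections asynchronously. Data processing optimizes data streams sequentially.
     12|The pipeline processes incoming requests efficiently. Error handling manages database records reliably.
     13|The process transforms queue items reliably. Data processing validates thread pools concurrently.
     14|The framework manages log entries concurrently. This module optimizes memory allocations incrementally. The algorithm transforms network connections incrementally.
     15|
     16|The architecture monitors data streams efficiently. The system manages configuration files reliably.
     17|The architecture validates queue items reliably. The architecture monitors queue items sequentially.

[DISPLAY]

ithm process░┃                 ┃          
ine optimize░┃                 ┃          
dling analyz░┃                 ┃          
work coordin░┃                 ┃          
ss processes▼┃                 ┃          
━━━━━━━━━━━━━┛                 ┃          
───┼───┼───┤                   ┃          
 MC│ MR│ M+│                   ┃          
━━━━━━━━━━━━━━━━━━━━━━━━━━━━━━━┛          
                                          
                                          
                                          
                                          
                                          


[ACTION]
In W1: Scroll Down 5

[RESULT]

le transform░┃                 ┃          
ine processe█┃                 ┃          
ss transform░┃                 ┃          
work manages░┃                 ┃          
            ▼┃                 ┃          
━━━━━━━━━━━━━┛                 ┃          
───┼───┼───┤                   ┃          
 MC│ MR│ M+│                   ┃          
━━━━━━━━━━━━━━━━━━━━━━━━━━━━━━━┛          
                                          
                                          
                                          
                                          
                                          


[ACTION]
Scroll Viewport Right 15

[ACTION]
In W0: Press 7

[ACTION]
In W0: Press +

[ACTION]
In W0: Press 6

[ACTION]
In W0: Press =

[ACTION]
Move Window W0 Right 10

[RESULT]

le transform░┃───┼───┤                   ┃
ine processe█┃ 6 │ × │                   ┃
ss transform░┃───┼───┤                   ┃
work manages░┃ 3 │ - │                   ┃
            ▼┃───┼───┤                   ┃
━━━━━━━━━━━━━┛ = │ + │                   ┃
    ┃├───┼───┼───┼───┤                   ┃
    ┃│ C │ MC│ MR│ M+│                   ┃
    ┗━━━━━━━━━━━━━━━━━━━━━━━━━━━━━━━━━━━━┛
                                          
                                          
                                          
                                          
                                          


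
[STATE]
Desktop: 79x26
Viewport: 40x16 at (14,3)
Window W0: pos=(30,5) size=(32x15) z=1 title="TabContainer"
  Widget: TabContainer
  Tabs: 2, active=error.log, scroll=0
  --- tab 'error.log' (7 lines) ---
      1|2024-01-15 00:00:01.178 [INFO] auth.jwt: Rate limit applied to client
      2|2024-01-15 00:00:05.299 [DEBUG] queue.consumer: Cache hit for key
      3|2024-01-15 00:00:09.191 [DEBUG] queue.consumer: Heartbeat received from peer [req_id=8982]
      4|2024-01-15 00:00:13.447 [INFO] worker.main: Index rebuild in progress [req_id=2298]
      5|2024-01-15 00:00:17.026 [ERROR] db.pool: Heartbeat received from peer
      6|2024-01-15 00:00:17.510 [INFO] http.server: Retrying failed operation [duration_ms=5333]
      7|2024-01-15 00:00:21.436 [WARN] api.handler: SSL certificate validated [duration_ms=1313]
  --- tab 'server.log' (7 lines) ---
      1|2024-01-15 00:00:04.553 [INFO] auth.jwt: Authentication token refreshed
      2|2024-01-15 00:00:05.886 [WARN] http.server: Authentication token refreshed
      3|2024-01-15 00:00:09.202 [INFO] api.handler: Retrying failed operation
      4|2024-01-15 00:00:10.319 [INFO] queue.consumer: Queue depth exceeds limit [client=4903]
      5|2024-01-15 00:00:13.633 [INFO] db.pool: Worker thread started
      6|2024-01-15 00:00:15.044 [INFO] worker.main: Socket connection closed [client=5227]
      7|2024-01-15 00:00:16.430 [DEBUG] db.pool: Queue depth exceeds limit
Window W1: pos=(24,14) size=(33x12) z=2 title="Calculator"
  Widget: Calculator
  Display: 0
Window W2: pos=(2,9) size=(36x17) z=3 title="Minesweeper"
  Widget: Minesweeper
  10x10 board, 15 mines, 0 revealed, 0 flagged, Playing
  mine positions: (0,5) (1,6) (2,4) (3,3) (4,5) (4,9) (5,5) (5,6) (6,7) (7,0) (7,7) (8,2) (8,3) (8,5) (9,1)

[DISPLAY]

                                        
                                        
                ┏━━━━━━━━━━━━━━━━━━━━━━━
                ┃ TabContainer          
                ┠───────────────────────
                ┃[error.log]│ server.log
━━━━━━━━━━━━━━━━━━━━━━━┓────────────────
r                      ┃-15 00:00:01.178
───────────────────────┨-15 00:00:05.299
                       ┃-15 00:00:09.191
                       ┃-15 00:00:13.447
                       ┃━━━━━━━━━━━━━━━━
                       ┃                
                       ┃────────────────
                       ┃                
                       ┃───┐            


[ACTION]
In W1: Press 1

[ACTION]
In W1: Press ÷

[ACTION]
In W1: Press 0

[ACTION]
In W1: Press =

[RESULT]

                                        
                                        
                ┏━━━━━━━━━━━━━━━━━━━━━━━
                ┃ TabContainer          
                ┠───────────────────────
                ┃[error.log]│ server.log
━━━━━━━━━━━━━━━━━━━━━━━┓────────────────
r                      ┃-15 00:00:01.178
───────────────────────┨-15 00:00:05.299
                       ┃-15 00:00:09.191
                       ┃-15 00:00:13.447
                       ┃━━━━━━━━━━━━━━━━
                       ┃                
                       ┃────────────────
                       ┃             Err
                       ┃───┐            


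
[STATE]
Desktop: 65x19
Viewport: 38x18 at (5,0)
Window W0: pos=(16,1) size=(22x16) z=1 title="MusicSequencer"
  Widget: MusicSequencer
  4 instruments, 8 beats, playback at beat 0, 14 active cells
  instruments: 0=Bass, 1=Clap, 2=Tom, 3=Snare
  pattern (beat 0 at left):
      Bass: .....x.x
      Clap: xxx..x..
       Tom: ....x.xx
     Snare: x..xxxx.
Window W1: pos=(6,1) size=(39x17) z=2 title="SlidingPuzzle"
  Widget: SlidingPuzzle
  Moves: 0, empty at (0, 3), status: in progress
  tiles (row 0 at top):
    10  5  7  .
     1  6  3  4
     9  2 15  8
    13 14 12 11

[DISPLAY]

                                      
 ┏━━━━━━━━━━━━━━━━━━━━━━━━━━━━━━━━━━━━
 ┃ SlidingPuzzle                      
 ┠────────────────────────────────────
 ┃┌────┬────┬────┬────┐               
 ┃│ 10 │  5 │  7 │    │               
 ┃├────┼────┼────┼────┤               
 ┃│  1 │  6 │  3 │  4 │               
 ┃├────┼────┼────┼────┤               
 ┃│  9 │  2 │ 15 │  8 │               
 ┃├────┼────┼────┼────┤               
 ┃│ 13 │ 14 │ 12 │ 11 │               
 ┃└────┴────┴────┴────┘               
 ┃Moves: 0                            
 ┃                                    
 ┃                                    
 ┃                                    
 ┗━━━━━━━━━━━━━━━━━━━━━━━━━━━━━━━━━━━━


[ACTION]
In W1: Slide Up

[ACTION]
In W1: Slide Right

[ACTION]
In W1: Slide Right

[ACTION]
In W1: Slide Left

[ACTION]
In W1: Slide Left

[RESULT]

                                      
 ┏━━━━━━━━━━━━━━━━━━━━━━━━━━━━━━━━━━━━
 ┃ SlidingPuzzle                      
 ┠────────────────────────────────────
 ┃┌────┬────┬────┬────┐               
 ┃│ 10 │  5 │  7 │  4 │               
 ┃├────┼────┼────┼────┤               
 ┃│  1 │  6 │  3 │    │               
 ┃├────┼────┼────┼────┤               
 ┃│  9 │  2 │ 15 │  8 │               
 ┃├────┼────┼────┼────┤               
 ┃│ 13 │ 14 │ 12 │ 11 │               
 ┃└────┴────┴────┴────┘               
 ┃Moves: 5                            
 ┃                                    
 ┃                                    
 ┃                                    
 ┗━━━━━━━━━━━━━━━━━━━━━━━━━━━━━━━━━━━━


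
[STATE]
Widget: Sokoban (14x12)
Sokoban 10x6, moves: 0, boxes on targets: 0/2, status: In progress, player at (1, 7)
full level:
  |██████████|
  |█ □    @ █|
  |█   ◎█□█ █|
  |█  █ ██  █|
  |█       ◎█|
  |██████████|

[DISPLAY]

██████████    
█ □    @ █    
█   ◎█□█ █    
█  █ ██  █    
█       ◎█    
██████████    
Moves: 0  0/2 
              
              
              
              
              


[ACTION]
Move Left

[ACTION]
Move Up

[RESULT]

██████████    
█ □   @  █    
█   ◎█□█ █    
█  █ ██  █    
█       ◎█    
██████████    
Moves: 1  0/2 
              
              
              
              
              


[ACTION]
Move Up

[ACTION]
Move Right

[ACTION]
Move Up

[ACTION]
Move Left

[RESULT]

██████████    
█ □   @  █    
█   ◎█□█ █    
█  █ ██  █    
█       ◎█    
██████████    
Moves: 3  0/2 
              
              
              
              
              
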